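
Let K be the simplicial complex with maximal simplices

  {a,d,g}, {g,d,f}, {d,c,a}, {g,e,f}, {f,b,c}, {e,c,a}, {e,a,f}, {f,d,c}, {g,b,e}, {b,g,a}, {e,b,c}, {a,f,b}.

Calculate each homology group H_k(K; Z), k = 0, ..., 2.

K has 7 vertices, 18 edges, 12 triangles.
rank ∂_0 = 0, rank ∂_1 = 6 ⇒ b_0 = 7 − 0 − 6 = 1; all invariant factors of ∂_1 are 1 so no torsion. So H_0 = Z.
rank ∂_1 = 6, rank ∂_2 = 12 ⇒ b_1 = 18 − 6 − 12 = 0; ∂_2 has invariant factor(s) [2] giving torsion. So H_1 = Z/2Z.
rank ∂_2 = 12, rank ∂_3 = 0 ⇒ b_2 = 12 − 12 − 0 = 0. So H_2 = 0.

H_0 = Z,  H_1 = Z/2Z,  H_2 = 0.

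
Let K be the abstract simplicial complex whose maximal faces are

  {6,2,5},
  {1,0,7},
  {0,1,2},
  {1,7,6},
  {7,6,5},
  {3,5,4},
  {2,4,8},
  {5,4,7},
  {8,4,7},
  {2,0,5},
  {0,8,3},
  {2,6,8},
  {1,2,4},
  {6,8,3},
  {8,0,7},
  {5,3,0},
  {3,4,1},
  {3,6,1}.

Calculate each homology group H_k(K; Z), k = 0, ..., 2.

Fix the vertex order 0 < 1 < 2 < 3 < 4 < 5 < 6 < 7 < 8 and write every simplex with vertices in increasing order. Then dim K = 2 and the simplices of K are:

  0-simplices (9): [0], [1], [2], [3], [4], [5], [6], [7], [8]
  1-simplices (27): (27 of them)
  2-simplices (18): [0,1,2], [0,1,7], [0,2,5], [0,3,5], [0,3,8], [0,7,8], [1,2,4], [1,3,4], [1,3,6], [1,6,7], [2,4,8], [2,5,6], [2,6,8], [3,4,5], [3,6,8], [4,5,7], [4,7,8], [5,6,7]

Hence C_0 ≅ Z^9, C_1 ≅ Z^27, C_2 ≅ Z^18.

The boundary map ∂_1: C_1 → C_0 sends each edge [p,q] (with p < q) to q − p.
As a 9×27 matrix over Z this has rank 8, with invariant factors (1,1,1,1,1,1,1,1).

The boundary map ∂_2: C_2 → C_1 acts by ∂[p,q,r] = [q,r] − [p,r] + [p,q]. For instance
  ∂[0,3,5] = [3,5] − [0,5] + [0,3],
  ∂[2,4,8] = [4,8] − [2,8] + [2,4].
This gives a 27×18 integer matrix of rank 17; reducing to Smith normal form yields diagonal entries (1,1,1,1,1,1,1,1,1,1,1,1,1,1,1,1,1).

Computing H_k = (kernel of ∂_k) / (image of ∂_{k+1}):

  H_0: rank C_0 − rank ∂_1 = 9 − 8 = 1, and the invariant factors of ∂_1 are all 1, so H_0 ≅ Z.
  H_1: rank ker ∂_1 − rank ∂_2 = (27 − 8) − 17 = 2, and the invariant factors of ∂_2 are all 1, so H_1 ≅ Z^2.
  H_2: rank ker ∂_2 − rank ∂_3 = (18 − 17) − 0 = 1, and there is no ∂_3, so H_2 ≅ Z.

H_0 ≅ Z,  H_1 ≅ Z^2,  H_2 ≅ Z.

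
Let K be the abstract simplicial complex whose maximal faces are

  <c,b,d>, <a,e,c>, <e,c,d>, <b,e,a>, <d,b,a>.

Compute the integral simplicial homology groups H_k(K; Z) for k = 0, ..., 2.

H_0 = Z,  H_1 = Z,  H_2 = 0.

K has 5 vertices, 10 edges, 5 triangles.
rank ∂_0 = 0, rank ∂_1 = 4 ⇒ b_0 = 5 − 0 − 4 = 1; all invariant factors of ∂_1 are 1 so no torsion. So H_0 ≅ Z.
rank ∂_1 = 4, rank ∂_2 = 5 ⇒ b_1 = 10 − 4 − 5 = 1; all invariant factors of ∂_2 are 1 so no torsion. So H_1 ≅ Z.
rank ∂_2 = 5, rank ∂_3 = 0 ⇒ b_2 = 5 − 5 − 0 = 0. So H_2 ≅ 0.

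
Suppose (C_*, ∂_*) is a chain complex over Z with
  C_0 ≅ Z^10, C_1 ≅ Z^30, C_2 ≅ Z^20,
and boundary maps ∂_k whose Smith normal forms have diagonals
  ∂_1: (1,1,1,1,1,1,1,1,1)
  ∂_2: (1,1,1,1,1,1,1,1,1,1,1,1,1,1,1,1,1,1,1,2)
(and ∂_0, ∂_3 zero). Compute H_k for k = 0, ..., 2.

H_0: b_0 = 10 − 0 − 9 = 1; torsion from ∂_1 factors > 1: none. So H_0 = Z.
H_1: b_1 = 30 − 9 − 20 = 1; torsion from ∂_2 factors > 1: [2]. So H_1 = Z ⊕ Z/2.
H_2: b_2 = 20 − 20 − 0 = 0; torsion from ∂_3 factors > 1: none. So H_2 = 0.

H_0 = Z,  H_1 = Z ⊕ Z/2,  H_2 = 0.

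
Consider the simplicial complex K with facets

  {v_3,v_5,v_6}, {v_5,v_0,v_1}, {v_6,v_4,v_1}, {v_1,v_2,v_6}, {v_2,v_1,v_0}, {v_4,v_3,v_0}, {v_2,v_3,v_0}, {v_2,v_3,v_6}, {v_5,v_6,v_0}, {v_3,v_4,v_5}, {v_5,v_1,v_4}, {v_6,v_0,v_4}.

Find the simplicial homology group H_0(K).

K has 7 vertices, 18 edges, 12 triangles.
rank ∂_0 = 0, rank ∂_1 = 6 ⇒ b_0 = 7 − 0 − 6 = 1; all invariant factors of ∂_1 are 1 so no torsion. So H_0 ≅ Z.

H_0 ≅ Z.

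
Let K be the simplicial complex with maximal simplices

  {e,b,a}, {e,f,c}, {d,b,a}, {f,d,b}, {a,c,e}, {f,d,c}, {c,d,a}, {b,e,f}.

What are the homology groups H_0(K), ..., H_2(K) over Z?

Order the vertices as a < b < c < d < e < f. Listing each simplex with vertices in this order, K has dimension 2 with simplices:

  0-simplices (6): a, b, c, d, e, f
  1-simplices (12): ab, ac, ad, ae, bd, be, bf, cd, ce, cf, df, ef
  2-simplices (8): abd, abe, acd, ace, bdf, bef, cdf, cef

giving chain groups C_0 ≅ Z^6, C_1 ≅ Z^12, C_2 ≅ Z^8.

Boundary ∂_1: C_1 → C_0 maps an edge to its endpoints' difference, ∂[p,q] = q − p. For instance
  ∂ab = b − a.
This gives a 6×12 integer matrix of rank 5; reducing to Smith normal form yields diagonal entries (1,1,1,1,1).

Boundary ∂_2: C_2 → C_1 sends each 2-simplex [p,q,r] to [q,r] − [p,r] + [p,q]. For instance
  ∂acd = cd − ad + ac,
  ∂ace = ce − ae + ac.
The 12×8 boundary matrix has rank 7 and Smith normal form diag(1,1,1,1,1,1,1).

Computing H_k = (kernel of ∂_k) / (image of ∂_{k+1}):

  H_0: rank C_0 − rank ∂_1 = 6 − 5 = 1, and the invariant factors of ∂_1 are all 1, so H_0 ≅ Z.
  H_1: rank ker ∂_1 − rank ∂_2 = (12 − 5) − 7 = 0, and the invariant factors of ∂_2 are all 1, so H_1 ≅ 0.
  H_2: rank ker ∂_2 − rank ∂_3 = (8 − 7) − 0 = 1, and there is no ∂_3, so H_2 ≅ Z.

H_0 ≅ Z,  H_1 = 0,  H_2 ≅ Z.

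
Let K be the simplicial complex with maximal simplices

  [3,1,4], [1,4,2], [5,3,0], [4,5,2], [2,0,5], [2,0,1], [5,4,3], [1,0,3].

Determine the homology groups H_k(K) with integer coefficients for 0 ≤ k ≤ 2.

H_0 = Z,  H_1 = 0,  H_2 = Z.

Order the vertices as 0 < 1 < 2 < 3 < 4 < 5. Listing each simplex with vertices in this order, K has dimension 2 with simplices:

  0-simplices (6): [0], [1], [2], [3], [4], [5]
  1-simplices (12): [0,1], [0,2], [0,3], [0,5], [1,2], [1,3], [1,4], [2,4], [2,5], [3,4], [3,5], [4,5]
  2-simplices (8): [0,1,2], [0,1,3], [0,2,5], [0,3,5], [1,2,4], [1,3,4], [2,4,5], [3,4,5]

Hence C_0 ≅ Z^6, C_1 ≅ Z^12, C_2 ≅ Z^8.

∂_1: C_1 → C_0 sends each edge [p,q] (with p < q) to q − p. For instance
  ∂[1,2] = [2] − [1].
This gives a 6×12 integer matrix of rank 5; reducing to Smith normal form yields diagonal entries (1,1,1,1,1).

Boundary ∂_2: C_2 → C_1 acts by ∂[p,q,r] = [q,r] − [p,r] + [p,q]. For instance
  ∂[1,2,4] = [2,4] − [1,4] + [1,2],
  ∂[3,4,5] = [4,5] − [3,5] + [3,4].
The 12×8 boundary matrix has rank 7 and Smith normal form diag(1,1,1,1,1,1,1).

Reading off H_k = ker ∂_k / im ∂_{k+1}:

  H_0: rank C_0 − rank ∂_1 = 6 − 5 = 1, and the invariant factors of ∂_1 are all 1, so H_0 = Z.
  H_1: rank ker ∂_1 − rank ∂_2 = (12 − 5) − 7 = 0, and the invariant factors of ∂_2 are all 1, so H_1 = 0.
  H_2: rank ker ∂_2 − rank ∂_3 = (8 − 7) − 0 = 1, and there is no ∂_3, so H_2 = Z.

As a check, the Euler characteristic is 6 − 12 + 8 = 2, which agrees with 1 − 0 + 1 = 2.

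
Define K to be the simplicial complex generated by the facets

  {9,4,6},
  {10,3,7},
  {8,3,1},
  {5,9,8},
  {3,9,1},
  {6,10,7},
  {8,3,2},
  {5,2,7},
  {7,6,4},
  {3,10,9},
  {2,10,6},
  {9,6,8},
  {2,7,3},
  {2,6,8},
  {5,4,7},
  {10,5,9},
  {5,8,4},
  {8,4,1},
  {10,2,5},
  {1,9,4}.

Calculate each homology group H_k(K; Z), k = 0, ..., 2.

Take the total order 1 < 2 < 3 < 4 < 5 < 6 < 7 < 8 < 9 < 10 on the vertex set. Then K (dimension 2) consists of the simplices:

  0-simplices (10): [1], [2], [3], [4], [5], [6], [7], [8], [9], [10]
  1-simplices (30): (30 of them)
  2-simplices (20): (20 of them)

giving chain groups C_0 ≅ Z^10, C_1 ≅ Z^30, C_2 ≅ Z^20.

∂_1: C_1 → C_0 maps an edge to its endpoints' difference, ∂[p,q] = q − p. For instance
  ∂[8,9] = [9] − [8].
The resulting 10×30 matrix has rank 9, and its Smith normal form has invariant factors (1,1,1,1,1,1,1,1,1).

∂_2: C_2 → C_1 maps a triangle to the signed sum of its edges. For instance
  ∂[5,9,10] = [9,10] − [5,10] + [5,9],
  ∂[2,3,8] = [3,8] − [2,8] + [2,3].
As a 30×20 matrix over Z this has rank 20, with invariant factors (1,1,1,1,1,1,1,1,1,1,1,1,1,1,1,1,1,1,1,2).

Computing H_k = (kernel of ∂_k) / (image of ∂_{k+1}):

  H_0: rank C_0 − rank ∂_1 = 10 − 9 = 1, and the invariant factors of ∂_1 are all 1, so H_0 = Z.
  H_1: rank ker ∂_1 − rank ∂_2 = (30 − 9) − 20 = 1, and ∂_2 has invariant factor 2 > 1, so H_1 = Z ⊕ Z/2.
  H_2: rank ker ∂_2 − rank ∂_3 = (20 − 20) − 0 = 0, and there is no ∂_3, so H_2 = 0.

As a check, the Euler characteristic is 10 − 30 + 20 = 0, which agrees with 1 − 1 + 0 = 0.
(K is a triangulation of the Klein bottle.)

H_0 ≅ Z,  H_1 ≅ Z ⊕ Z/2,  H_2 = 0.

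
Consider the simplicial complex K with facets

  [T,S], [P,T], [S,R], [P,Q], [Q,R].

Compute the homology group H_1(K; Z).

We work with the vertex ordering P < Q < R < S < T. The simplices of K, each written with vertices in increasing order, are:

  0-simplices (5): P, Q, R, S, T
  1-simplices (5): PQ, PT, QR, RS, ST

giving chain groups C_0 ≅ Z^5, C_1 ≅ Z^5.

∂_1: C_1 → C_0 maps an edge to its endpoints' difference, ∂[p,q] = q − p. For instance
  ∂PQ = Q − P.
The resulting 5×5 matrix has rank 4, and its Smith normal form has invariant factors (1,1,1,1).

From H_k ≅ ker(∂_k) / im(∂_{k+1}) we obtain:

  H_1: rank ker ∂_1 − rank ∂_2 = (5 − 4) − 0 = 1, and there is no ∂_2, so H_1 ≅ Z.

H_1 = Z.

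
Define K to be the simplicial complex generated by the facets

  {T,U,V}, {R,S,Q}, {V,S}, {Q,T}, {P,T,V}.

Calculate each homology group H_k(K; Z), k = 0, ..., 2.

K has 7 vertices, 10 edges, 3 triangles.
rank ∂_0 = 0, rank ∂_1 = 6 ⇒ b_0 = 7 − 0 − 6 = 1; all invariant factors of ∂_1 are 1 so no torsion. So H_0 ≅ Z.
rank ∂_1 = 6, rank ∂_2 = 3 ⇒ b_1 = 10 − 6 − 3 = 1; all invariant factors of ∂_2 are 1 so no torsion. So H_1 ≅ Z.
rank ∂_2 = 3, rank ∂_3 = 0 ⇒ b_2 = 3 − 3 − 0 = 0. So H_2 ≅ 0.

H_0 ≅ Z,  H_1 ≅ Z,  H_2 = 0.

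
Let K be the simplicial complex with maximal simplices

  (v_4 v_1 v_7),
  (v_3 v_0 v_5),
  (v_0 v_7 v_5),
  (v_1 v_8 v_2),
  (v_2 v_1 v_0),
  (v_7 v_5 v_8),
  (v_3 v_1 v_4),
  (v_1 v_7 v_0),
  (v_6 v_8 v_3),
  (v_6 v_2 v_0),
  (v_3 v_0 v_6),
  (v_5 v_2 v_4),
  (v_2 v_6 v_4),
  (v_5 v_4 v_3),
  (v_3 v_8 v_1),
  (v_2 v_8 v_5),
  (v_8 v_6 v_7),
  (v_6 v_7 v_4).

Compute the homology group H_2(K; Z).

H_2 ≅ Z.

We work with the vertex ordering v_0 < v_1 < v_2 < v_3 < v_4 < v_5 < v_6 < v_7 < v_8. The simplices of K, each written with vertices in increasing order, are:

  0-simplices (9): [v_0], [v_1], [v_2], [v_3], [v_4], [v_5], [v_6], [v_7], [v_8]
  1-simplices (27): (27 of them)
  2-simplices (18): (18 of them)

so the chain groups are C_0 ≅ Z^9, C_1 ≅ Z^27, C_2 ≅ Z^18.

The boundary map ∂_1: C_1 → C_0 sends each edge [p,q] (with p < q) to q − p.
The 9×27 boundary matrix has rank 8 and Smith normal form diag(1,1,1,1,1,1,1,1).

∂_2: C_2 → C_1 sends each 2-simplex [p,q,r] to [q,r] − [p,r] + [p,q]. For instance
  ∂[v_2,v_4,v_6] = [v_4,v_6] − [v_2,v_6] + [v_2,v_4],
  ∂[v_0,v_1,v_7] = [v_1,v_7] − [v_0,v_7] + [v_0,v_1].
This gives a 27×18 integer matrix of rank 17; reducing to Smith normal form yields diagonal entries (1,1,1,1,1,1,1,1,1,1,1,1,1,1,1,1,1).

From H_k ≅ ker(∂_k) / im(∂_{k+1}) we obtain:

  H_2: rank ker ∂_2 − rank ∂_3 = (18 − 17) − 0 = 1, and there is no ∂_3, so H_2 = Z.

(K is a triangulation of the torus T^2.)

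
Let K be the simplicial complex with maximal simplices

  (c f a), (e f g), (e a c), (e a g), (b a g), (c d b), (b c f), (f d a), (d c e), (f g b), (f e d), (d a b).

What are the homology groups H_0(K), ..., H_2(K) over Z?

Take the total order a < b < c < d < e < f < g on the vertex set. Then K (dimension 2) consists of the simplices:

  0-simplices (7): a, b, c, d, e, f, g
  1-simplices (18): ab, ac, ad, ae, af, ag, bc, bd, bf, bg, cd, ce, cf, de, df, ef, eg, fg
  2-simplices (12): abd, abg, ace, acf, adf, aeg, bcd, bcf, bfg, cde, def, efg

Hence C_0 ≅ Z^7, C_1 ≅ Z^18, C_2 ≅ Z^12.

Boundary ∂_1: C_1 → C_0 maps an edge to its endpoints' difference, ∂[p,q] = q − p. For instance
  ∂eg = g − e.
The resulting 7×18 matrix has rank 6, and its Smith normal form has invariant factors (1,1,1,1,1,1).

Boundary ∂_2: C_2 → C_1 sends each 2-simplex [p,q,r] to [q,r] − [p,r] + [p,q]. For instance
  ∂abd = bd − ad + ab,
  ∂ace = ce − ae + ac.
This gives a 18×12 integer matrix of rank 12; reducing to Smith normal form yields diagonal entries (1,1,1,1,1,1,1,1,1,1,1,2).

Now H_k = ker ∂_k / im ∂_{k+1}, so:

  H_0: rank C_0 − rank ∂_1 = 7 − 6 = 1, and the invariant factors of ∂_1 are all 1, so H_0 ≅ Z.
  H_1: rank ker ∂_1 − rank ∂_2 = (18 − 6) − 12 = 0, and ∂_2 has invariant factor 2 > 1, so H_1 ≅ Z/2Z.
  H_2: rank ker ∂_2 − rank ∂_3 = (12 − 12) − 0 = 0, and there is no ∂_3, so H_2 ≅ 0.

As a check, the Euler characteristic is 7 − 18 + 12 = 1, which agrees with 1 − 0 + 0 = 1.
(K is a triangulation of the real projective plane RP^2.)

H_0 ≅ Z,  H_1 ≅ Z/2Z,  H_2 = 0.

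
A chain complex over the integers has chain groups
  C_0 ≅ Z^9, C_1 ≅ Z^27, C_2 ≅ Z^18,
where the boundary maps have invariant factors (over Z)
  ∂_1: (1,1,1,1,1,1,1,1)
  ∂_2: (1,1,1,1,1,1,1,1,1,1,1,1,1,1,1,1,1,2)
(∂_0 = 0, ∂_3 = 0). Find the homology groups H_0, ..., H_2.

H_0: b_0 = 9 − 0 − 8 = 1; torsion from ∂_1 factors > 1: none. So H_0 = Z.
H_1: b_1 = 27 − 8 − 18 = 1; torsion from ∂_2 factors > 1: [2]. So H_1 = Z ⊕ Z/2.
H_2: b_2 = 18 − 18 − 0 = 0; torsion from ∂_3 factors > 1: none. So H_2 = 0.

H_0 = Z,  H_1 = Z ⊕ Z/2,  H_2 = 0.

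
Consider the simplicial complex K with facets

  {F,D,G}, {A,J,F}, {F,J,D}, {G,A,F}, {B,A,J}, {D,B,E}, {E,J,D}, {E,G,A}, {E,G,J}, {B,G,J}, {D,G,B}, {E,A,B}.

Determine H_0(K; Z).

Take the total order A < B < D < E < F < G < J on the vertex set. Then K (dimension 2) consists of the simplices:

  0-simplices (7): A, B, D, E, F, G, J
  1-simplices (18): AB, AE, AF, AG, AJ, BD, BE, BG, BJ, DE, DF, DG, DJ, EG, EJ, FG, FJ, GJ
  2-simplices (12): ABE, ABJ, AEG, AFG, AFJ, BDE, BDG, BGJ, DEJ, DFG, DFJ, EGJ

Hence C_0 ≅ Z^7, C_1 ≅ Z^18, C_2 ≅ Z^12.

Boundary ∂_1: C_1 → C_0 sends each edge [p,q] (with p < q) to q − p. For instance
  ∂AB = B − A.
The resulting 7×18 matrix has rank 6, and its Smith normal form has invariant factors (1,1,1,1,1,1).

The boundary map ∂_2: C_2 → C_1 sends each 2-simplex [p,q,r] to [q,r] − [p,r] + [p,q]. For instance
  ∂AFJ = FJ − AJ + AF,
  ∂DFJ = FJ − DJ + DF.
As a 18×12 matrix over Z this has rank 12, with invariant factors (1,1,1,1,1,1,1,1,1,1,1,2).

Computing H_k = (kernel of ∂_k) / (image of ∂_{k+1}):

  H_0: rank C_0 − rank ∂_1 = 7 − 6 = 1, and the invariant factors of ∂_1 are all 1, so H_0 ≅ Z.

H_0 ≅ Z.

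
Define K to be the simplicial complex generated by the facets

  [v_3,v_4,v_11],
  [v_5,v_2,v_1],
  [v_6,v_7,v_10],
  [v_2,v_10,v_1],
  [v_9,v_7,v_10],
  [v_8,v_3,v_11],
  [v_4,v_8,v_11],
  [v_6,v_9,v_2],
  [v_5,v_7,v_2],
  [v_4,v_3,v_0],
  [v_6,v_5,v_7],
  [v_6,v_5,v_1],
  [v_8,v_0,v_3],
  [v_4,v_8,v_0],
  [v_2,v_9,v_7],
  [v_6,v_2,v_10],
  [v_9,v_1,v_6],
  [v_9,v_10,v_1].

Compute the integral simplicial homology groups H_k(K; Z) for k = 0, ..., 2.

Order the vertices as v_0 < v_1 < v_2 < v_3 < v_4 < v_5 < v_6 < v_7 < v_8 < v_9 < v_10 < v_11. Listing each simplex with vertices in this order, K has dimension 2 with simplices:

  0-simplices (12): [v_0], [v_1], [v_2], [v_3], [v_4], [v_5], [v_6], [v_7], [v_8], [v_9], [v_10], [v_11]
  1-simplices (27): (27 of them)
  2-simplices (18): (18 of them)

so the chain groups are C_0 ≅ Z^12, C_1 ≅ Z^27, C_2 ≅ Z^18.

Boundary ∂_1: C_1 → C_0 maps an edge to its endpoints' difference, ∂[p,q] = q − p. For instance
  ∂[v_3,v_8] = [v_8] − [v_3].
This gives a 12×27 integer matrix of rank 10; reducing to Smith normal form yields diagonal entries (1,1,1,1,1,1,1,1,1,1).

∂_2: C_2 → C_1 acts by ∂[p,q,r] = [q,r] − [p,r] + [p,q]. For instance
  ∂[v_5,v_6,v_7] = [v_6,v_7] − [v_5,v_7] + [v_5,v_6],
  ∂[v_1,v_5,v_6] = [v_5,v_6] − [v_1,v_6] + [v_1,v_5].
This gives a 27×18 integer matrix of rank 17; reducing to Smith normal form yields diagonal entries (1,1,1,1,1,1,1,1,1,1,1,1,1,1,1,1,2).

Reading off H_k = ker ∂_k / im ∂_{k+1}:

  H_0: rank C_0 − rank ∂_1 = 12 − 10 = 2, and the invariant factors of ∂_1 are all 1, so H_0 = Z^2.
  H_1: rank ker ∂_1 − rank ∂_2 = (27 − 10) − 17 = 0, and ∂_2 has invariant factor 2 > 1, so H_1 = Z/2.
  H_2: rank ker ∂_2 − rank ∂_3 = (18 − 17) − 0 = 1, and there is no ∂_3, so H_2 = Z.

(K is a triangulation of the disjoint union of the real projective plane RP^2 and the 2-sphere S^2.)

H_0 ≅ Z^2,  H_1 ≅ Z/2,  H_2 ≅ Z.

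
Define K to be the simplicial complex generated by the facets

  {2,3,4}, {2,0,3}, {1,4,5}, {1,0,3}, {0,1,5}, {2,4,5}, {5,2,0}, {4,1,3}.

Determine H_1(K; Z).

K has 6 vertices, 12 edges, 8 triangles.
rank ∂_1 = 5, rank ∂_2 = 7 ⇒ b_1 = 12 − 5 − 7 = 0; all invariant factors of ∂_2 are 1 so no torsion. So H_1 ≅ 0.

H_1 ≅ 0.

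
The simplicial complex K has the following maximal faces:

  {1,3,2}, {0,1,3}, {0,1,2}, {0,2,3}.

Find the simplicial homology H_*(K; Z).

Fix the vertex order 0 < 1 < 2 < 3 and write every simplex with vertices in increasing order. Then dim K = 2 and the simplices of K are:

  0-simplices (4): [0], [1], [2], [3]
  1-simplices (6): [0,1], [0,2], [0,3], [1,2], [1,3], [2,3]
  2-simplices (4): [0,1,2], [0,1,3], [0,2,3], [1,2,3]

giving chain groups C_0 ≅ Z^4, C_1 ≅ Z^6, C_2 ≅ Z^4.

∂_1: C_1 → C_0 sends each edge [p,q] (with p < q) to q − p.
This gives a 4×6 integer matrix of rank 3; reducing to Smith normal form yields diagonal entries (1,1,1).

∂_2: C_2 → C_1 maps a triangle to the signed sum of its edges. For instance
  ∂[1,2,3] = [2,3] − [1,3] + [1,2],
  ∂[0,2,3] = [2,3] − [0,3] + [0,2].
This gives a 6×4 integer matrix of rank 3; reducing to Smith normal form yields diagonal entries (1,1,1).

From H_k ≅ ker(∂_k) / im(∂_{k+1}) we obtain:

  H_0: rank C_0 − rank ∂_1 = 4 − 3 = 1, and the invariant factors of ∂_1 are all 1, so H_0 ≅ Z.
  H_1: rank ker ∂_1 − rank ∂_2 = (6 − 3) − 3 = 0, and the invariant factors of ∂_2 are all 1, so H_1 ≅ 0.
  H_2: rank ker ∂_2 − rank ∂_3 = (4 − 3) − 0 = 1, and there is no ∂_3, so H_2 ≅ Z.

(K is a triangulation of the 2-sphere S^2.)

H_0 = Z,  H_1 = 0,  H_2 = Z.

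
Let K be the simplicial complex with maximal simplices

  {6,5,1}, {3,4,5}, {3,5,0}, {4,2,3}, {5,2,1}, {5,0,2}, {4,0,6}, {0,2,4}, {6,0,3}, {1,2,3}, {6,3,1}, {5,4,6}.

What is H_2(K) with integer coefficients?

H_2 = 0.

Order the vertices as 0 < 1 < 2 < 3 < 4 < 5 < 6. Listing each simplex with vertices in this order, K has dimension 2 with simplices:

  0-simplices (7): [0], [1], [2], [3], [4], [5], [6]
  1-simplices (18): [0,2], [0,3], [0,4], [0,5], [0,6], [1,2], [1,3], [1,5], [1,6], [2,3], [2,4], [2,5], [3,4], [3,5], [3,6], [4,5], [4,6], [5,6]
  2-simplices (12): [0,2,4], [0,2,5], [0,3,5], [0,3,6], [0,4,6], [1,2,3], [1,2,5], [1,3,6], [1,5,6], [2,3,4], [3,4,5], [4,5,6]

Hence C_0 ≅ Z^7, C_1 ≅ Z^18, C_2 ≅ Z^12.

The boundary map ∂_1: C_1 → C_0 sends each edge [p,q] (with p < q) to q − p. For instance
  ∂[0,3] = [3] − [0].
The resulting 7×18 matrix has rank 6, and its Smith normal form has invariant factors (1,1,1,1,1,1).

∂_2: C_2 → C_1 maps a triangle to the signed sum of its edges. For instance
  ∂[4,5,6] = [5,6] − [4,6] + [4,5],
  ∂[0,3,6] = [3,6] − [0,6] + [0,3].
The 18×12 boundary matrix has rank 12 and Smith normal form diag(1,1,1,1,1,1,1,1,1,1,1,2).

Reading off H_k = ker ∂_k / im ∂_{k+1}:

  H_2: rank ker ∂_2 − rank ∂_3 = (12 − 12) − 0 = 0, and there is no ∂_3, so H_2 ≅ 0.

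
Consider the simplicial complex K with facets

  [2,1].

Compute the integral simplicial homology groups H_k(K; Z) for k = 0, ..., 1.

H_0 ≅ Z,  H_1 = 0.

Fix the vertex order 1 < 2 and write every simplex with vertices in increasing order. Then dim K = 1 and the simplices of K are:

  0-simplices (2): [1], [2]
  1-simplices (1): [1,2]

Hence C_0 ≅ Z^2, C_1 ≅ Z^1.

Boundary ∂_1: C_1 → C_0 maps an edge to its endpoints' difference, ∂[p,q] = q − p. For instance
  ∂[1,2] = [2] − [1].
The resulting 2×1 matrix has rank 1, and its Smith normal form has invariant factors (1).

From H_k ≅ ker(∂_k) / im(∂_{k+1}) we obtain:

  H_0: rank C_0 − rank ∂_1 = 2 − 1 = 1, and the invariant factors of ∂_1 are all 1, so H_0 = Z.
  H_1: rank ker ∂_1 − rank ∂_2 = (1 − 1) − 0 = 0, and there is no ∂_2, so H_1 = 0.

As a check, the Euler characteristic is 2 − 1 = 1, which agrees with 1 − 0 = 1.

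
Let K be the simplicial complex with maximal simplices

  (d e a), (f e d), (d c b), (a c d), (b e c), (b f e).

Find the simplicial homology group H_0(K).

Take the total order a < b < c < d < e < f on the vertex set. Then K (dimension 2) consists of the simplices:

  0-simplices (6): a, b, c, d, e, f
  1-simplices (12): ac, ad, ae, bc, bd, be, bf, cd, ce, de, df, ef
  2-simplices (6): acd, ade, bcd, bce, bef, def

Hence C_0 ≅ Z^6, C_1 ≅ Z^12, C_2 ≅ Z^6.

∂_1: C_1 → C_0 is given by ∂[p,q] = [q] − [p]. For instance
  ∂ae = e − a.
The resulting 6×12 matrix has rank 5, and its Smith normal form has invariant factors (1,1,1,1,1).

∂_2: C_2 → C_1 sends each 2-simplex [p,q,r] to [q,r] − [p,r] + [p,q]. For instance
  ∂ade = de − ae + ad,
  ∂acd = cd − ad + ac.
As a 12×6 matrix over Z this has rank 6, with invariant factors (1,1,1,1,1,1).

Computing H_k = (kernel of ∂_k) / (image of ∂_{k+1}):

  H_0: rank C_0 − rank ∂_1 = 6 − 5 = 1, and the invariant factors of ∂_1 are all 1, so H_0 = Z.

(K is a triangulation of the cylinder S^1 x I.)

H_0 = Z.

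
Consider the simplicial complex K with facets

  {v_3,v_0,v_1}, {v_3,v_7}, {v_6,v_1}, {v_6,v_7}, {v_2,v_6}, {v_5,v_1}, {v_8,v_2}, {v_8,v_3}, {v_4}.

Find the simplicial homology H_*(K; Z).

H_0 = Z^2,  H_1 = Z^2,  H_2 = 0.

Order the vertices as v_0 < v_1 < v_2 < v_3 < v_4 < v_5 < v_6 < v_7 < v_8. Listing each simplex with vertices in this order, K has dimension 2 with simplices:

  0-simplices (9): [v_0], [v_1], [v_2], [v_3], [v_4], [v_5], [v_6], [v_7], [v_8]
  1-simplices (10): [v_0,v_1], [v_0,v_3], [v_1,v_3], [v_1,v_5], [v_1,v_6], [v_2,v_6], [v_2,v_8], [v_3,v_7], [v_3,v_8], [v_6,v_7]
  2-simplices (1): [v_0,v_1,v_3]

giving chain groups C_0 ≅ Z^9, C_1 ≅ Z^10, C_2 ≅ Z^1.

Boundary ∂_1: C_1 → C_0 sends each edge [p,q] (with p < q) to q − p.
The 9×10 boundary matrix has rank 7 and Smith normal form diag(1,1,1,1,1,1,1).

∂_2: C_2 → C_1 maps a triangle to the signed sum of its edges. For instance
  ∂[v_0,v_1,v_3] = [v_1,v_3] − [v_0,v_3] + [v_0,v_1].
This gives a 10×1 integer matrix of rank 1; reducing to Smith normal form yields diagonal entries (1).

Computing H_k = (kernel of ∂_k) / (image of ∂_{k+1}):

  H_0: rank C_0 − rank ∂_1 = 9 − 7 = 2, and the invariant factors of ∂_1 are all 1, so H_0 = Z^2.
  H_1: rank ker ∂_1 − rank ∂_2 = (10 − 7) − 1 = 2, and the invariant factors of ∂_2 are all 1, so H_1 = Z^2.
  H_2: rank ker ∂_2 − rank ∂_3 = (1 − 1) − 0 = 0, and there is no ∂_3, so H_2 = 0.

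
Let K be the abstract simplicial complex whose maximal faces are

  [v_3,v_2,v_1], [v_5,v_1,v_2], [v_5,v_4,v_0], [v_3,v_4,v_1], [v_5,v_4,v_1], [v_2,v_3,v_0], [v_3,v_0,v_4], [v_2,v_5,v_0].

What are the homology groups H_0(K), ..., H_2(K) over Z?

Fix the vertex order v_0 < v_1 < v_2 < v_3 < v_4 < v_5 and write every simplex with vertices in increasing order. Then dim K = 2 and the simplices of K are:

  0-simplices (6): [v_0], [v_1], [v_2], [v_3], [v_4], [v_5]
  1-simplices (12): [v_0,v_2], [v_0,v_3], [v_0,v_4], [v_0,v_5], [v_1,v_2], [v_1,v_3], [v_1,v_4], [v_1,v_5], [v_2,v_3], [v_2,v_5], [v_3,v_4], [v_4,v_5]
  2-simplices (8): [v_0,v_2,v_3], [v_0,v_2,v_5], [v_0,v_3,v_4], [v_0,v_4,v_5], [v_1,v_2,v_3], [v_1,v_2,v_5], [v_1,v_3,v_4], [v_1,v_4,v_5]

giving chain groups C_0 ≅ Z^6, C_1 ≅ Z^12, C_2 ≅ Z^8.

∂_1: C_1 → C_0 is given by ∂[p,q] = [q] − [p]. For instance
  ∂[v_2,v_3] = [v_3] − [v_2].
The resulting 6×12 matrix has rank 5, and its Smith normal form has invariant factors (1,1,1,1,1).

∂_2: C_2 → C_1 sends each 2-simplex [p,q,r] to [q,r] − [p,r] + [p,q]. For instance
  ∂[v_0,v_2,v_3] = [v_2,v_3] − [v_0,v_3] + [v_0,v_2],
  ∂[v_1,v_4,v_5] = [v_4,v_5] − [v_1,v_5] + [v_1,v_4].
The resulting 12×8 matrix has rank 7, and its Smith normal form has invariant factors (1,1,1,1,1,1,1).

From H_k ≅ ker(∂_k) / im(∂_{k+1}) we obtain:

  H_0: rank C_0 − rank ∂_1 = 6 − 5 = 1, and the invariant factors of ∂_1 are all 1, so H_0 ≅ Z.
  H_1: rank ker ∂_1 − rank ∂_2 = (12 − 5) − 7 = 0, and the invariant factors of ∂_2 are all 1, so H_1 ≅ 0.
  H_2: rank ker ∂_2 − rank ∂_3 = (8 − 7) − 0 = 1, and there is no ∂_3, so H_2 ≅ Z.

(K is a triangulation of the 2-sphere S^2.)

H_0 = Z,  H_1 = 0,  H_2 = Z.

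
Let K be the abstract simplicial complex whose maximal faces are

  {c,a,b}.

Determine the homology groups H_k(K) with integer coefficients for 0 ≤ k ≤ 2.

Fix the vertex order a < b < c and write every simplex with vertices in increasing order. Then dim K = 2 and the simplices of K are:

  0-simplices (3): a, b, c
  1-simplices (3): ab, ac, bc
  2-simplices (1): abc

giving chain groups C_0 ≅ Z^3, C_1 ≅ Z^3, C_2 ≅ Z^1.

The boundary map ∂_1: C_1 → C_0 maps an edge to its endpoints' difference, ∂[p,q] = q − p. For instance
  ∂ab = b − a.
The 3×3 boundary matrix has rank 2 and Smith normal form diag(1,1).

The boundary map ∂_2: C_2 → C_1 acts by ∂[p,q,r] = [q,r] − [p,r] + [p,q]. For instance
  ∂abc = bc − ac + ab.
The resulting 3×1 matrix has rank 1, and its Smith normal form has invariant factors (1).

From H_k ≅ ker(∂_k) / im(∂_{k+1}) we obtain:

  H_0: rank C_0 − rank ∂_1 = 3 − 2 = 1, and the invariant factors of ∂_1 are all 1, so H_0 = Z.
  H_1: rank ker ∂_1 − rank ∂_2 = (3 − 2) − 1 = 0, and the invariant factors of ∂_2 are all 1, so H_1 = 0.
  H_2: rank ker ∂_2 − rank ∂_3 = (1 − 1) − 0 = 0, and there is no ∂_3, so H_2 = 0.

H_0 = Z,  H_1 = 0,  H_2 = 0.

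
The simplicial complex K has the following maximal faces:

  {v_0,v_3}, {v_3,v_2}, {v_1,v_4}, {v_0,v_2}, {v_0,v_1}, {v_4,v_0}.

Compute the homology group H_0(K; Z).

Order the vertices as v_0 < v_1 < v_2 < v_3 < v_4. Listing each simplex with vertices in this order, K has dimension 1 with simplices:

  0-simplices (5): [v_0], [v_1], [v_2], [v_3], [v_4]
  1-simplices (6): [v_0,v_1], [v_0,v_2], [v_0,v_3], [v_0,v_4], [v_1,v_4], [v_2,v_3]

giving chain groups C_0 ≅ Z^5, C_1 ≅ Z^6.

The boundary map ∂_1: C_1 → C_0 maps an edge to its endpoints' difference, ∂[p,q] = q − p. For instance
  ∂[v_2,v_3] = [v_3] − [v_2].
As a 5×6 matrix over Z this has rank 4, with invariant factors (1,1,1,1).

From H_k ≅ ker(∂_k) / im(∂_{k+1}) we obtain:

  H_0: rank C_0 − rank ∂_1 = 5 − 4 = 1, and the invariant factors of ∂_1 are all 1, so H_0 = Z.

H_0 ≅ Z.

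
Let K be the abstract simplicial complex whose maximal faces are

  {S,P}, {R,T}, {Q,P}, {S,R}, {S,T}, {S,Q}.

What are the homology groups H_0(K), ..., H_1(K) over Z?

Take the total order P < Q < R < S < T on the vertex set. Then K (dimension 1) consists of the simplices:

  0-simplices (5): P, Q, R, S, T
  1-simplices (6): PQ, PS, QS, RS, RT, ST

so the chain groups are C_0 ≅ Z^5, C_1 ≅ Z^6.

∂_1: C_1 → C_0 maps an edge to its endpoints' difference, ∂[p,q] = q − p. For instance
  ∂PS = S − P.
As a 5×6 matrix over Z this has rank 4, with invariant factors (1,1,1,1).

Computing H_k = (kernel of ∂_k) / (image of ∂_{k+1}):

  H_0: rank C_0 − rank ∂_1 = 5 − 4 = 1, and the invariant factors of ∂_1 are all 1, so H_0 ≅ Z.
  H_1: rank ker ∂_1 − rank ∂_2 = (6 − 4) − 0 = 2, and there is no ∂_2, so H_1 ≅ Z^2.

H_0 ≅ Z,  H_1 ≅ Z^2.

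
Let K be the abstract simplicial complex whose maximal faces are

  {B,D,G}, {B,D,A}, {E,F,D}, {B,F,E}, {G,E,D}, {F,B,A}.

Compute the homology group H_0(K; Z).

H_0 = Z.

We work with the vertex ordering A < B < D < E < F < G. The simplices of K, each written with vertices in increasing order, are:

  0-simplices (6): A, B, D, E, F, G
  1-simplices (12): AB, AD, AF, BD, BE, BF, BG, DE, DF, DG, EF, EG
  2-simplices (6): ABD, ABF, BDG, BEF, DEF, DEG

Hence C_0 ≅ Z^6, C_1 ≅ Z^12, C_2 ≅ Z^6.

∂_1: C_1 → C_0 is given by ∂[p,q] = [q] − [p].
As a 6×12 matrix over Z this has rank 5, with invariant factors (1,1,1,1,1).

The boundary map ∂_2: C_2 → C_1 sends each 2-simplex [p,q,r] to [q,r] − [p,r] + [p,q]. For instance
  ∂DEF = EF − DF + DE,
  ∂BDG = DG − BG + BD.
As a 12×6 matrix over Z this has rank 6, with invariant factors (1,1,1,1,1,1).

Now H_k = ker ∂_k / im ∂_{k+1}, so:

  H_0: rank C_0 − rank ∂_1 = 6 − 5 = 1, and the invariant factors of ∂_1 are all 1, so H_0 ≅ Z.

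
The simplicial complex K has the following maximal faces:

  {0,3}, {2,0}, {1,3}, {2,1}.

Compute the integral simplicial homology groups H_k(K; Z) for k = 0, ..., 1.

Order the vertices as 0 < 1 < 2 < 3. Listing each simplex with vertices in this order, K has dimension 1 with simplices:

  0-simplices (4): [0], [1], [2], [3]
  1-simplices (4): [0,2], [0,3], [1,2], [1,3]

Hence C_0 ≅ Z^4, C_1 ≅ Z^4.

The boundary map ∂_1: C_1 → C_0 maps an edge to its endpoints' difference, ∂[p,q] = q − p.
This gives a 4×4 integer matrix of rank 3; reducing to Smith normal form yields diagonal entries (1,1,1).

From H_k ≅ ker(∂_k) / im(∂_{k+1}) we obtain:

  H_0: rank C_0 − rank ∂_1 = 4 − 3 = 1, and the invariant factors of ∂_1 are all 1, so H_0 = Z.
  H_1: rank ker ∂_1 − rank ∂_2 = (4 − 3) − 0 = 1, and there is no ∂_2, so H_1 = Z.

(K is a triangulation of the circle S^1.)

H_0 = Z,  H_1 = Z.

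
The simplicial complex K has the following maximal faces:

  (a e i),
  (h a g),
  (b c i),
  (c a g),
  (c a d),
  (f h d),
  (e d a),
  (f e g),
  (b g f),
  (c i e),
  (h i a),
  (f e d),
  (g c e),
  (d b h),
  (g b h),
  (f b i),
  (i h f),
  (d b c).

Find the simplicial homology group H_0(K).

H_0 ≅ Z.

Fix the vertex order a < b < c < d < e < f < g < h < i and write every simplex with vertices in increasing order. Then dim K = 2 and the simplices of K are:

  0-simplices (9): a, b, c, d, e, f, g, h, i
  1-simplices (27): ac, ad, ae, ag, ah, ai, bc, bd, bf, bg, bh, bi, cd, ce, cg, ci, de, df, dh, ef, eg, ei, fg, fh, fi, gh, hi
  2-simplices (18): acd, acg, ade, aei, agh, ahi, bcd, bci, bdh, bfg, bfi, bgh, ceg, cei, def, dfh, efg, fhi

Hence C_0 ≅ Z^9, C_1 ≅ Z^27, C_2 ≅ Z^18.

The boundary map ∂_1: C_1 → C_0 is given by ∂[p,q] = [q] − [p]. For instance
  ∂fg = g − f.
The 9×27 boundary matrix has rank 8 and Smith normal form diag(1,1,1,1,1,1,1,1).

The boundary map ∂_2: C_2 → C_1 sends each 2-simplex [p,q,r] to [q,r] − [p,r] + [p,q]. For instance
  ∂def = ef − df + de,
  ∂fhi = hi − fi + fh.
As a 27×18 matrix over Z this has rank 18, with invariant factors (1,1,1,1,1,1,1,1,1,1,1,1,1,1,1,1,1,2).

From H_k ≅ ker(∂_k) / im(∂_{k+1}) we obtain:

  H_0: rank C_0 − rank ∂_1 = 9 − 8 = 1, and the invariant factors of ∂_1 are all 1, so H_0 = Z.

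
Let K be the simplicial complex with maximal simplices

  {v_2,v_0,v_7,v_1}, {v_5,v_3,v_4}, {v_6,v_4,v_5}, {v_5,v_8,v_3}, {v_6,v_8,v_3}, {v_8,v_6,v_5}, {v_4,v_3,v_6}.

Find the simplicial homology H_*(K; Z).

Fix the vertex order v_0 < v_1 < v_2 < v_3 < v_4 < v_5 < v_6 < v_7 < v_8 and write every simplex with vertices in increasing order. Then dim K = 3 and the simplices of K are:

  0-simplices (9): [v_0], [v_1], [v_2], [v_3], [v_4], [v_5], [v_6], [v_7], [v_8]
  1-simplices (15): (15 of them)
  2-simplices (10): [v_0,v_1,v_2], [v_0,v_1,v_7], [v_0,v_2,v_7], [v_1,v_2,v_7], [v_3,v_4,v_5], [v_3,v_4,v_6], [v_3,v_5,v_8], [v_3,v_6,v_8], [v_4,v_5,v_6], [v_5,v_6,v_8]
  3-simplices (1): [v_0,v_1,v_2,v_7]

so the chain groups are C_0 ≅ Z^9, C_1 ≅ Z^15, C_2 ≅ Z^10, C_3 ≅ Z^1.

The boundary map ∂_1: C_1 → C_0 is given by ∂[p,q] = [q] − [p]. For instance
  ∂[v_3,v_8] = [v_8] − [v_3].
The resulting 9×15 matrix has rank 7, and its Smith normal form has invariant factors (1,1,1,1,1,1,1).

Boundary ∂_2: C_2 → C_1 sends each 2-simplex [p,q,r] to [q,r] − [p,r] + [p,q]. For instance
  ∂[v_1,v_2,v_7] = [v_2,v_7] − [v_1,v_7] + [v_1,v_2],
  ∂[v_0,v_1,v_2] = [v_1,v_2] − [v_0,v_2] + [v_0,v_1].
The resulting 15×10 matrix has rank 8, and its Smith normal form has invariant factors (1,1,1,1,1,1,1,1).

The boundary map ∂_3: C_3 → C_2 sends each 3-simplex σ to the alternating sum Σ_i (−1)^i (σ with its i-th vertex removed). For instance
  ∂[v_0,v_1,v_2,v_7] = [v_1,v_2,v_7] − [v_0,v_2,v_7] + [v_0,v_1,v_7] − [v_0,v_1,v_2].
The 10×1 boundary matrix has rank 1 and Smith normal form diag(1).

Now H_k = ker ∂_k / im ∂_{k+1}, so:

  H_0: rank C_0 − rank ∂_1 = 9 − 7 = 2, and the invariant factors of ∂_1 are all 1, so H_0 = Z^2.
  H_1: rank ker ∂_1 − rank ∂_2 = (15 − 7) − 8 = 0, and the invariant factors of ∂_2 are all 1, so H_1 = 0.
  H_2: rank ker ∂_2 − rank ∂_3 = (10 − 8) − 1 = 1, and the invariant factors of ∂_3 are all 1, so H_2 = Z.
  H_3: rank ker ∂_3 − rank ∂_4 = (1 − 1) − 0 = 0, and there is no ∂_4, so H_3 = 0.

H_0 = Z^2,  H_1 = 0,  H_2 = Z,  H_3 = 0.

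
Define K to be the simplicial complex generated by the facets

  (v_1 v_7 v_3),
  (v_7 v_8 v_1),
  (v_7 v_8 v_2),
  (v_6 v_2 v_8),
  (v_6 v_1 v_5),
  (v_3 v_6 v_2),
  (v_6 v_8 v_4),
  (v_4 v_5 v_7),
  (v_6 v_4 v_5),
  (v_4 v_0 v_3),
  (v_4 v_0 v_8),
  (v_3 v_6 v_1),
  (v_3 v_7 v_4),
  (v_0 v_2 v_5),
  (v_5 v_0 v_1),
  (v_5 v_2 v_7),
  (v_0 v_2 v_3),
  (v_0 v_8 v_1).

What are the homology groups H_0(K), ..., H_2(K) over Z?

H_0 ≅ Z,  H_1 ≅ Z^2,  H_2 ≅ Z.

Fix the vertex order v_0 < v_1 < v_2 < v_3 < v_4 < v_5 < v_6 < v_7 < v_8 and write every simplex with vertices in increasing order. Then dim K = 2 and the simplices of K are:

  0-simplices (9): [v_0], [v_1], [v_2], [v_3], [v_4], [v_5], [v_6], [v_7], [v_8]
  1-simplices (27): (27 of them)
  2-simplices (18): (18 of them)

Hence C_0 ≅ Z^9, C_1 ≅ Z^27, C_2 ≅ Z^18.

∂_1: C_1 → C_0 is given by ∂[p,q] = [q] − [p]. For instance
  ∂[v_2,v_8] = [v_8] − [v_2].
This gives a 9×27 integer matrix of rank 8; reducing to Smith normal form yields diagonal entries (1,1,1,1,1,1,1,1).

∂_2: C_2 → C_1 acts by ∂[p,q,r] = [q,r] − [p,r] + [p,q]. For instance
  ∂[v_2,v_3,v_6] = [v_3,v_6] − [v_2,v_6] + [v_2,v_3],
  ∂[v_1,v_3,v_7] = [v_3,v_7] − [v_1,v_7] + [v_1,v_3].
This gives a 27×18 integer matrix of rank 17; reducing to Smith normal form yields diagonal entries (1,1,1,1,1,1,1,1,1,1,1,1,1,1,1,1,1).

Computing H_k = (kernel of ∂_k) / (image of ∂_{k+1}):

  H_0: rank C_0 − rank ∂_1 = 9 − 8 = 1, and the invariant factors of ∂_1 are all 1, so H_0 = Z.
  H_1: rank ker ∂_1 − rank ∂_2 = (27 − 8) − 17 = 2, and the invariant factors of ∂_2 are all 1, so H_1 = Z^2.
  H_2: rank ker ∂_2 − rank ∂_3 = (18 − 17) − 0 = 1, and there is no ∂_3, so H_2 = Z.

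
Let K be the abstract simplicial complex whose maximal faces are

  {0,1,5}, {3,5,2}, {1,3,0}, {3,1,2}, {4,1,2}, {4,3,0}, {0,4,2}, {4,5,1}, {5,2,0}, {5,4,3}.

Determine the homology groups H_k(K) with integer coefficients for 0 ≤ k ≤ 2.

H_0 ≅ Z,  H_1 ≅ Z_2,  H_2 = 0.

Take the total order 0 < 1 < 2 < 3 < 4 < 5 on the vertex set. Then K (dimension 2) consists of the simplices:

  0-simplices (6): [0], [1], [2], [3], [4], [5]
  1-simplices (15): [0,1], [0,2], [0,3], [0,4], [0,5], [1,2], [1,3], [1,4], [1,5], [2,3], [2,4], [2,5], [3,4], [3,5], [4,5]
  2-simplices (10): [0,1,3], [0,1,5], [0,2,4], [0,2,5], [0,3,4], [1,2,3], [1,2,4], [1,4,5], [2,3,5], [3,4,5]

so the chain groups are C_0 ≅ Z^6, C_1 ≅ Z^15, C_2 ≅ Z^10.

∂_1: C_1 → C_0 is given by ∂[p,q] = [q] − [p].
The 6×15 boundary matrix has rank 5 and Smith normal form diag(1,1,1,1,1).

∂_2: C_2 → C_1 sends each 2-simplex [p,q,r] to [q,r] − [p,r] + [p,q]. For instance
  ∂[0,1,3] = [1,3] − [0,3] + [0,1],
  ∂[1,2,4] = [2,4] − [1,4] + [1,2].
The 15×10 boundary matrix has rank 10 and Smith normal form diag(1,1,1,1,1,1,1,1,1,2).

Reading off H_k = ker ∂_k / im ∂_{k+1}:

  H_0: rank C_0 − rank ∂_1 = 6 − 5 = 1, and the invariant factors of ∂_1 are all 1, so H_0 = Z.
  H_1: rank ker ∂_1 − rank ∂_2 = (15 − 5) − 10 = 0, and ∂_2 has invariant factor 2 > 1, so H_1 = Z_2.
  H_2: rank ker ∂_2 − rank ∂_3 = (10 − 10) − 0 = 0, and there is no ∂_3, so H_2 = 0.

As a check, the Euler characteristic is 6 − 15 + 10 = 1, which agrees with 1 − 0 + 0 = 1.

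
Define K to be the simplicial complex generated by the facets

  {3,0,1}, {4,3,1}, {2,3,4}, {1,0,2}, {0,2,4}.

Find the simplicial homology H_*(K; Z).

H_0 = Z,  H_1 = Z,  H_2 = 0.

K has 5 vertices, 10 edges, 5 triangles.
rank ∂_0 = 0, rank ∂_1 = 4 ⇒ b_0 = 5 − 0 − 4 = 1; all invariant factors of ∂_1 are 1 so no torsion. So H_0 ≅ Z.
rank ∂_1 = 4, rank ∂_2 = 5 ⇒ b_1 = 10 − 4 − 5 = 1; all invariant factors of ∂_2 are 1 so no torsion. So H_1 ≅ Z.
rank ∂_2 = 5, rank ∂_3 = 0 ⇒ b_2 = 5 − 5 − 0 = 0. So H_2 ≅ 0.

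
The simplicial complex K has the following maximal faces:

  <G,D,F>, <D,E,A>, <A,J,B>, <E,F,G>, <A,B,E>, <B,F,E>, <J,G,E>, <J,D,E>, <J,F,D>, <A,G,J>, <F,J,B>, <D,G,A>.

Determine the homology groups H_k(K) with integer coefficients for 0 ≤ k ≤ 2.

H_0 = Z,  H_1 = Z/2Z,  H_2 = 0.

Fix the vertex order A < B < D < E < F < G < J and write every simplex with vertices in increasing order. Then dim K = 2 and the simplices of K are:

  0-simplices (7): A, B, D, E, F, G, J
  1-simplices (18): AB, AD, AE, AG, AJ, BE, BF, BJ, DE, DF, DG, DJ, EF, EG, EJ, FG, FJ, GJ
  2-simplices (12): ABE, ABJ, ADE, ADG, AGJ, BEF, BFJ, DEJ, DFG, DFJ, EFG, EGJ

Hence C_0 ≅ Z^7, C_1 ≅ Z^18, C_2 ≅ Z^12.

∂_1: C_1 → C_0 sends each edge [p,q] (with p < q) to q − p. For instance
  ∂EG = G − E.
The resulting 7×18 matrix has rank 6, and its Smith normal form has invariant factors (1,1,1,1,1,1).

Boundary ∂_2: C_2 → C_1 sends each 2-simplex [p,q,r] to [q,r] − [p,r] + [p,q]. For instance
  ∂DFG = FG − DG + DF,
  ∂ABE = BE − AE + AB.
The resulting 18×12 matrix has rank 12, and its Smith normal form has invariant factors (1,1,1,1,1,1,1,1,1,1,1,2).

Computing H_k = (kernel of ∂_k) / (image of ∂_{k+1}):

  H_0: rank C_0 − rank ∂_1 = 7 − 6 = 1, and the invariant factors of ∂_1 are all 1, so H_0 = Z.
  H_1: rank ker ∂_1 − rank ∂_2 = (18 − 6) − 12 = 0, and ∂_2 has invariant factor 2 > 1, so H_1 = Z/2Z.
  H_2: rank ker ∂_2 − rank ∂_3 = (12 − 12) − 0 = 0, and there is no ∂_3, so H_2 = 0.

As a check, the Euler characteristic is 7 − 18 + 12 = 1, which agrees with 1 − 0 + 0 = 1.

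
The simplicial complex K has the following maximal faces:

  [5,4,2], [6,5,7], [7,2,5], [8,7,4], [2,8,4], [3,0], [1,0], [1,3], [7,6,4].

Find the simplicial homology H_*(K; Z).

Take the total order 0 < 1 < 2 < 3 < 4 < 5 < 6 < 7 < 8 on the vertex set. Then K (dimension 2) consists of the simplices:

  0-simplices (9): [0], [1], [2], [3], [4], [5], [6], [7], [8]
  1-simplices (15): [0,1], [0,3], [1,3], [2,4], [2,5], [2,7], [2,8], [4,5], [4,6], [4,7], [4,8], [5,6], [5,7], [6,7], [7,8]
  2-simplices (6): [2,4,5], [2,4,8], [2,5,7], [4,6,7], [4,7,8], [5,6,7]

giving chain groups C_0 ≅ Z^9, C_1 ≅ Z^15, C_2 ≅ Z^6.

The boundary map ∂_1: C_1 → C_0 is given by ∂[p,q] = [q] − [p].
As a 9×15 matrix over Z this has rank 7, with invariant factors (1,1,1,1,1,1,1).

The boundary map ∂_2: C_2 → C_1 acts by ∂[p,q,r] = [q,r] − [p,r] + [p,q]. For instance
  ∂[2,4,8] = [4,8] − [2,8] + [2,4],
  ∂[2,4,5] = [4,5] − [2,5] + [2,4].
This gives a 15×6 integer matrix of rank 6; reducing to Smith normal form yields diagonal entries (1,1,1,1,1,1).

Now H_k = ker ∂_k / im ∂_{k+1}, so:

  H_0: rank C_0 − rank ∂_1 = 9 − 7 = 2, and the invariant factors of ∂_1 are all 1, so H_0 = Z^2.
  H_1: rank ker ∂_1 − rank ∂_2 = (15 − 7) − 6 = 2, and the invariant factors of ∂_2 are all 1, so H_1 = Z^2.
  H_2: rank ker ∂_2 − rank ∂_3 = (6 − 6) − 0 = 0, and there is no ∂_3, so H_2 = 0.

As a check, the Euler characteristic is 9 − 15 + 6 = 0, which agrees with 2 − 2 + 0 = 0.

H_0 ≅ Z^2,  H_1 ≅ Z^2,  H_2 = 0.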